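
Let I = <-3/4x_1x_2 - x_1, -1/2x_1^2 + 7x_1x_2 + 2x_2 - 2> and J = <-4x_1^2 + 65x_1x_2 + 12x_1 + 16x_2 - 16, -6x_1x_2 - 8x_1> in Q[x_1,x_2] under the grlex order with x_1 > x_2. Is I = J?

Yes, the ideals are equal.

For a fixed monomial order, each ideal has a unique reduced Gröbner basis; comparing bases decides equality.
Buchberger on the first generating set:
f_1 = -3/4x_1x_2 - x_1, LT = x_1x_2.
f_2 = -1/2x_1^2 + 7x_1x_2 + 2x_2 - 2, LT = x_1^2.

S(f_1,f_2): lcm = x_1^2x_2. S = 14x_1x_2^2 + 4/3x_1^2 + 4x_2^2 - 4x_2.
  leading term x_1x_2^2: subtract (-56/3x_2)·f_1 from 14x_1x_2^2 + 4/3x_1^2 + 4x_2^2 - 4x_2 → 4/3x_1^2 - 56/3x_1x_2 + 4x_2^2 - 4x_2
  leading term x_1^2: subtract (-8/3)·f_2 from 4/3x_1^2 - 56/3x_1x_2 + 4x_2^2 - 4x_2 → 4x_2^2 + 4/3x_2 - 16/3
  leading term x_2^2: no divisor's leading term divides it; move 4x_2^2 to the remainder.
  leading term x_2: no divisor's leading term divides it; move 4/3x_2 to the remainder.
  leading term 1: no divisor's leading term divides it; move -16/3 to the remainder.
  remainder 4x_2^2 + 4/3x_2 - 16/3 ≠ 0; add g_3 = 4x_2^2 + 4/3x_2 - 16/3 to the basis.

The other S-polynomials (S(f_1,g_3), S(f_2,g_3)) all reduce to 0 modulo the current basis, so we have a Gröbner basis.
Inter-reduce: drop elements whose leading term is divisible by another's, tail-reduce, and make monic.
Reduced Gröbner basis: {x_1^2 + 56/3x_1 - 4x_2 + 4, x_1x_2 + 4/3x_1, x_2^2 + 1/3x_2 - 4/3}.

Buchberger on the second generating set:
h_1 = -4x_1^2 + 65x_1x_2 + 12x_1 + 16x_2 - 16, LT = x_1^2.
h_2 = -6x_1x_2 - 8x_1, LT = x_1x_2.

S(h_1,h_2): lcm = x_1^2x_2. S = -65/4x_1x_2^2 - 4/3x_1^2 - 3x_1x_2 - 4x_2^2 + 4x_2.
  leading term x_1x_2^2: subtract (65/24x_2)·h_2 from -65/4x_1x_2^2 - 4/3x_1^2 - 3x_1x_2 - 4x_2^2 + 4x_2 → -4/3x_1^2 + 56/3x_1x_2 - 4x_2^2 + 4x_2
  leading term x_1^2: subtract (1/3)·h_1 from -4/3x_1^2 + 56/3x_1x_2 - 4x_2^2 + 4x_2 → -3x_1x_2 - 4x_2^2 - 4x_1 - 4/3x_2 + 16/3
  leading term x_1x_2: subtract (1/2)·h_2 from -3x_1x_2 - 4x_2^2 - 4x_1 - 4/3x_2 + 16/3 → -4x_2^2 - 4/3x_2 + 16/3
  leading term x_2^2: no divisor's leading term divides it; move -4x_2^2 to the remainder.
  leading term x_2: no divisor's leading term divides it; move -4/3x_2 to the remainder.
  leading term 1: no divisor's leading term divides it; move 16/3 to the remainder.
  remainder -4x_2^2 - 4/3x_2 + 16/3 ≠ 0; add k_3 = -4x_2^2 - 4/3x_2 + 16/3 to the basis.

The other S-polynomials (S(h_1,k_3), S(h_2,k_3)) all reduce to 0 modulo the current basis, so we have a Gröbner basis.
Inter-reduce: drop elements whose leading term is divisible by another's, tail-reduce, and make monic.
Reduced Gröbner basis: {x_1^2 + 56/3x_1 - 4x_2 + 4, x_1x_2 + 4/3x_1, x_2^2 + 1/3x_2 - 4/3}.

Same reduced basis, so the two generating sets span the same ideal.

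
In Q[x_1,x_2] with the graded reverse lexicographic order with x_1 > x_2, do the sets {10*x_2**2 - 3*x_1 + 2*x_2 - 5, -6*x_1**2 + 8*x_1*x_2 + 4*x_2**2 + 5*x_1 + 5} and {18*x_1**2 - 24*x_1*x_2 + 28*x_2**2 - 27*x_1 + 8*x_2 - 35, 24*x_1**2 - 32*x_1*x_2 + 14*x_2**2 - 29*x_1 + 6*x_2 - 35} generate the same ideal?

Two ideals are equal iff their reduced Gröbner bases coincide (the reduced basis is unique for a fixed ordering).
Buchberger on the first generating set:
f_1 = 10*x_2**2 - 3*x_1 + 2*x_2 - 5, LT = x_2**2.
f_2 = -6*x_1**2 + 8*x_1*x_2 + 4*x_2**2 + 5*x_1 + 5, LT = x_1**2.

The S-polynomials (S(f_1,f_2)) all reduce to 0 modulo the current basis, so we have a Gröbner basis.
Inter-reduce: drop elements whose leading term is divisible by another's, tail-reduce, and make monic.
Reduced Gröbner basis: {x_1**2 - 4/3*x_1*x_2 - 31/30*x_1 + 2/15*x_2 - 7/6, x_2**2 - 3/10*x_1 + 1/5*x_2 - 1/2}.

Buchberger on the second generating set:
h_1 = 18*x_1**2 - 24*x_1*x_2 + 28*x_2**2 - 27*x_1 + 8*x_2 - 35, LT = x_1**2.
h_2 = 24*x_1**2 - 32*x_1*x_2 + 14*x_2**2 - 29*x_1 + 6*x_2 - 35, LT = x_1**2.

S(h_1,h_2): lcm = x_1**2. S = 35/36*x_2**2 - 7/24*x_1 + 7/36*x_2 - 35/72.
  leading term x_2**2: no divisor's leading term divides it; move 35/36*x_2**2 to the remainder.
  leading term x_1: no divisor's leading term divides it; move -7/24*x_1 to the remainder.
  leading term x_2: no divisor's leading term divides it; move 7/36*x_2 to the remainder.
  leading term 1: no divisor's leading term divides it; move -35/72 to the remainder.
  remainder 35/36*x_2**2 - 7/24*x_1 + 7/36*x_2 - 35/72 ≠ 0; add k_3 = 35/36*x_2**2 - 7/24*x_1 + 7/36*x_2 - 35/72 to the basis.

The other S-polynomials (S(h_1,k_3), S(h_2,k_3)) all reduce to 0 modulo the current basis, so we have a Gröbner basis.
Inter-reduce: drop elements whose leading term is divisible by another's, tail-reduce, and make monic.
Reduced Gröbner basis: {x_1**2 - 4/3*x_1*x_2 - 31/30*x_1 + 2/15*x_2 - 7/6, x_2**2 - 3/10*x_1 + 1/5*x_2 - 1/2}.

The two bases agree; hence the ideals are identical.

Yes, the ideals are equal.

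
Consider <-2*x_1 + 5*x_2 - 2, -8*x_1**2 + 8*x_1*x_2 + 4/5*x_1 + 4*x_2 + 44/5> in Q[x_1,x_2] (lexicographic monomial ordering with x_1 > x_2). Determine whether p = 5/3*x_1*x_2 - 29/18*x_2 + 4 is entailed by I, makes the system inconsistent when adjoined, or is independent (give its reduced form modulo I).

First compute the reduced Gröbner basis of I by Buchberger's algorithm.
f_1 = -2*x_1 + 5*x_2 - 2, LT = x_1.
f_2 = -8*x_1**2 + 8*x_1*x_2 + 4/5*x_1 + 4*x_2 + 44/5, LT = x_1**2.

S(f_1,f_2): lcm = x_1**2. S = -3/2*x_1*x_2 + 11/10*x_1 + 1/2*x_2 + 11/10.
  reduce S modulo (f_1, f_2):
  remainder -15/4*x_2**2 + 19/4*x_2 ≠ 0; add h_3 = -15/4*x_2**2 + 19/4*x_2 to the basis.

The other S-polynomials (S(f_1,h_3), S(f_2,h_3)) all reduce to 0 modulo the current basis, so we have a Gröbner basis.
Inter-reduce: drop elements whose leading term is divisible by another's, tail-reduce, and make monic.
Reduced Gröbner basis: {x_1 - 5/2*x_2 + 1, x_2**2 - 19/15*x_2}.
Label its elements g_1 = x_1 - 5/2*x_2 + 1, g_2 = x_2**2 - 19/15*x_2.

Reduce p = 5/3*x_1*x_2 - 29/18*x_2 + 4 modulo G:
  leading term x_1*x_2: subtract (5/3*x_2)·g_1 from 5/3*x_1*x_2 - 29/18*x_2 + 4 → 25/6*x_2**2 - 59/18*x_2 + 4
  leading term x_2**2: subtract (25/6)·g_2 from 25/6*x_2**2 - 59/18*x_2 + 4 → 2*x_2 + 4
  leading term x_2: no divisor's leading term divides it; move 2*x_2 to the remainder.
  leading term 1: no divisor's leading term divides it; move 4 to the remainder.
  normal form = 2*x_2 + 4.
The normal form is nonzero, so p ∉ I. Since p minus its normal form lies in I, I + (p) = I + (r) where r = 2*x_2 + 4; decide whether this ideal is the whole ring.
Run Buchberger on G together with r (pairs among the g_i already reduce to 0 since G is a Gröbner basis):
g_1 = x_1 - 5/2*x_2 + 1, LT = x_1.
g_2 = x_2**2 - 19/15*x_2, LT = x_2**2.
r = 2*x_2 + 4, LT = x_2.

S(g_2,r): lcm = x_2**2. S = -49/15*x_2.
  reduce S modulo (g_1, g_2, r):
  remainder 98/15 ≠ 0; add m_4 = 98/15 to the basis.

The other S-polynomials (S(g_1,g_2), S(g_1,r), S(g_1,m_4), S(g_2,m_4), S(r,m_4)) all reduce to 0 modulo the current basis, so we have a Gröbner basis.
Inter-reduce: drop elements whose leading term is divisible by another's, tail-reduce, and make monic.
Reduced Gröbner basis: {1}.
The reduced Gröbner basis of I + (p) is {1}: the ideal is the whole ring, so the enlarged system has no common solution — adjoining p is inconsistent.

The remainder on division by a Gröbner basis is unique — it is the normal form.

Adjoining 5/3*x_1*x_2 - 29/18*x_2 + 4 makes the ideal the whole ring: the system is inconsistent.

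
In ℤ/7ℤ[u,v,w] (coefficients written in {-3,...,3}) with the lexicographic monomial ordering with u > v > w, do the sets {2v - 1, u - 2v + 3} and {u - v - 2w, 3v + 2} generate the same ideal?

No, the ideals differ.

Equality of ideals is decidable: compute both reduced Gröbner bases (unique for the ordering) and check whether they agree.
Buchberger on the first generating set:
f_1 = 2v - 1, LT = v.
f_2 = u - 2v + 3, LT = u.

The S-polynomials (S(f_1,f_2)) all reduce to 0 modulo the current basis, so we have a Gröbner basis.
Inter-reduce: drop elements whose leading term is divisible by another's, tail-reduce, and make monic.
Reduced Gröbner basis: {u + 2, v + 3}.

Buchberger on the second generating set:
h_1 = u - v - 2w, LT = u.
h_2 = 3v + 2, LT = v.

The S-polynomials (S(h_1,h_2)) all reduce to 0 modulo the current basis, so we have a Gröbner basis.
Inter-reduce: drop elements whose leading term is divisible by another's, tail-reduce, and make monic.
Reduced Gröbner basis: {u - 2w + 3, v + 3}.

The bases are distinct; the ideals are different.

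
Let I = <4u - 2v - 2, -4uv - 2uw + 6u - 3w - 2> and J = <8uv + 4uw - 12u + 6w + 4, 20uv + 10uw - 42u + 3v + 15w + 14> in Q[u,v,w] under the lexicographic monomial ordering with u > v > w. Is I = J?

No, the ideals differ.

Two ideals are equal iff their reduced Gröbner bases coincide (the reduced basis is unique for a fixed ordering).
Buchberger on the first generating set:
f_1 = 4u - 2v - 2, LT = u.
f_2 = -4uv - 2uw + 6u - 3w - 2, LT = uv.

S(f_1,f_2): lcm = uv. S = -1/2uw + 3/2u - 1/2v^2 - 1/2v - 3/4w - 1/2.
  leading term uw: subtract (-1/8w)·f_1 from -1/2uw + 3/2u - 1/2v^2 - 1/2v - 3/4w - 1/2 → 3/2u - 1/2v^2 - 1/4vw - 1/2v - w - 1/2
  leading term u: subtract (3/8)·f_1 from 3/2u - 1/2v^2 - 1/4vw - 1/2v - w - 1/2 → -1/2v^2 - 1/4vw + 1/4v - w + 1/4
  leading term v^2: no divisor's leading term divides it; move -1/2v^2 to the remainder.
  leading term vw: no divisor's leading term divides it; move -1/4vw to the remainder.
  leading term v: no divisor's leading term divides it; move 1/4v to the remainder.
  leading term w: no divisor's leading term divides it; move -w to the remainder.
  leading term 1: no divisor's leading term divides it; move 1/4 to the remainder.
  remainder -1/2v^2 - 1/4vw + 1/4v - w + 1/4 ≠ 0; add g_3 = -1/2v^2 - 1/4vw + 1/4v - w + 1/4 to the basis.

S(f_1,g_3): leading monomials are coprime, so the S-polynomial reduces to 0 (Buchberger's first criterion).
S(f_2,g_3): lcm = uv^2. S = -uv - 2uw + 1/2u + 3/4vw + 1/2v.
  leading term uv: subtract (-1/4v)·f_1 from -uv - 2uw + 1/2u + 3/4vw + 1/2v → -2uw + 1/2u - 1/2v^2 + 3/4vw
  leading term uw: subtract (-1/2w)·f_1 from -2uw + 1/2u - 1/2v^2 + 3/4vw → 1/2u - 1/2v^2 - 1/4vw - w
  leading term u: subtract (1/8)·f_1 from 1/2u - 1/2v^2 - 1/4vw - w → -1/2v^2 - 1/4vw + 1/4v - w + 1/4
  leading term v^2: subtract (1)·g_3 from -1/2v^2 - 1/4vw + 1/4v - w + 1/4 → 0
  remainder 0.

Every S-polynomial of the final basis reduces to 0, so we have a Gröbner basis.
Inter-reduce: drop elements whose leading term is divisible by another's, tail-reduce, and make monic.
Reduced Gröbner basis: {u - 1/2v - 1/2, v^2 + 1/2vw - 1/2v + 2w - 1/2}.

Buchberger on the second generating set:
h_1 = 8uv + 4uw - 12u + 6w + 4, LT = uv.
h_2 = 20uv + 10uw - 42u + 3v + 15w + 14, LT = uv.

S(h_1,h_2): lcm = uv. S = 3/5u - 3/20v - 1/5.
  leading term u: no divisor's leading term divides it; move 3/5u to the remainder.
  leading term v: no divisor's leading term divides it; move -3/20v to the remainder.
  leading term 1: no divisor's leading term divides it; move -1/5 to the remainder.
  remainder 3/5u - 3/20v - 1/5 ≠ 0; add k_3 = 3/5u - 3/20v - 1/5 to the basis.

S(h_1,k_3): lcm = uv. S = 1/2uw - 3/2u + 1/4v^2 + 1/3v + 3/4w + 1/2.
  leading term uw: subtract (5/6w)·k_3 from 1/2uw - 3/2u + 1/4v^2 + 1/3v + 3/4w + 1/2 → -3/2u + 1/4v^2 + 1/8vw + 1/3v + 11/12w + 1/2
  leading term u: subtract (-5/2)·k_3 from -3/2u + 1/4v^2 + 1/8vw + 1/3v + 11/12w + 1/2 → 1/4v^2 + 1/8vw - 1/24v + 11/12w
  leading term v^2: no divisor's leading term divides it; move 1/4v^2 to the remainder.
  leading term vw: no divisor's leading term divides it; move 1/8vw to the remainder.
  leading term v: no divisor's leading term divides it; move -1/24v to the remainder.
  leading term w: no divisor's leading term divides it; move 11/12w to the remainder.
  remainder 1/4v^2 + 1/8vw - 1/24v + 11/12w ≠ 0; add k_4 = 1/4v^2 + 1/8vw - 1/24v + 11/12w to the basis.

S(h_2,k_3): lcm = uv. S = 1/2uw - 21/10u + 1/4v^2 + 29/60v + 3/4w + 7/10.
  leading term uw: subtract (5/6w)·k_3 from 1/2uw - 21/10u + 1/4v^2 + 29/60v + 3/4w + 7/10 → -21/10u + 1/4v^2 + 1/8vw + 29/60v + 11/12w + 7/10
  leading term u: subtract (-7/2)·k_3 from -21/10u + 1/4v^2 + 1/8vw + 29/60v + 11/12w + 7/10 → 1/4v^2 + 1/8vw - 1/24v + 11/12w
  leading term v^2: subtract (1)·k_4 from 1/4v^2 + 1/8vw - 1/24v + 11/12w → 0
  remainder 0.

S(h_1,k_4): lcm = uv^2. S = -4/3uv - 11/3uw + 3/4vw + 1/2v.
  leading term uv: subtract (-1/6)·h_1 from -4/3uv - 11/3uw + 3/4vw + 1/2v → -3uw - 2u + 3/4vw + 1/2v + w + 2/3
  leading term uw: subtract (-5w)·k_3 from -3uw - 2u + 3/4vw + 1/2v + w + 2/3 → -2u + 1/2v + 2/3
  leading term u: subtract (-10/3)·k_3 from -2u + 1/2v + 2/3 → 0
  remainder 0.

S(h_2,k_4): lcm = uv^2. S = -29/15uv - 11/3uw + 3/20v^2 + 3/4vw + 7/10v.
  leading term uv: subtract (-29/120)·h_1 from -29/15uv - 11/3uw + 3/20v^2 + 3/4vw + 7/10v → -27/10uw - 29/10u + 3/20v^2 + 3/4vw + 7/10v + 29/20w + 29/30
  leading term uw: subtract (-9/2w)·k_3 from -27/10uw - 29/10u + 3/20v^2 + 3/4vw + 7/10v + 29/20w + 29/30 → -29/10u + 3/20v^2 + 3/40vw + 7/10v + 11/20w + 29/30
  leading term u: subtract (-29/6)·k_3 from -29/10u + 3/20v^2 + 3/40vw + 7/10v + 11/20w + 29/30 → 3/20v^2 + 3/40vw - 1/40v + 11/20w
  leading term v^2: subtract (3/5)·k_4 from 3/20v^2 + 3/40vw - 1/40v + 11/20w → 0
  remainder 0.

S(k_3,k_4): leading monomials are coprime, so the S-polynomial reduces to 0 (Buchberger's first criterion).
Every S-polynomial of the final basis reduces to 0, so we have a Gröbner basis.
Inter-reduce: drop elements whose leading term is divisible by another's, tail-reduce, and make monic.
Reduced Gröbner basis: {u - 1/4v - 1/3, v^2 + 1/2vw - 1/6v + 11/3w}.

Since the reduced bases disagree, the two ideals are not the same.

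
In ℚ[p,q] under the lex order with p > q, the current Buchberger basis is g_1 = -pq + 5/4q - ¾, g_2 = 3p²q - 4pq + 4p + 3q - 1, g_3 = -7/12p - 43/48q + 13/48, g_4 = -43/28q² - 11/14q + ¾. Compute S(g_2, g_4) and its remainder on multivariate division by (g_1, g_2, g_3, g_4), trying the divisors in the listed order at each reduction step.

lcm(LM(g_2), LM(g_4)) = p²q².
S = (lcm/LT(g_2))·g_2 − (lcm/LT(g_4))·g_4 = -22/43p²q + 21/43p² - 4/3pq² + 4/3pq + q² - ⅓q.
Reduce S modulo (g_1, g_2, g_3, g_4) in that order:
  leading term p²q: subtract (22/43p)·g_1 from -22/43p²q + 21/43p² - 4/3pq² + 4/3pq + q² - ⅓q → 21/43p² - 4/3pq² + 179/258pq + 33/86p + q² - ⅓q
  leading term p²: subtract (-36/43p)·g_3 from 21/43p² - 4/3pq² + 179/258pq + 33/86p + q² - ⅓q → -4/3pq² - 29/516pq + 105/172p + q² - ⅓q
  leading term pq²: subtract (4/3q)·g_1 from -4/3pq² - 29/516pq + 105/172p + q² - ⅓q → -29/516pq + 105/172p - ⅔q² + ⅔q
  leading term pq: subtract (29/516)·g_1 from -29/516pq + 105/172p - ⅔q² + ⅔q → 105/172p - ⅔q² + 1231/2064q + 29/688
  leading term p: subtract (-45/43)·g_3 from 105/172p - ⅔q² + 1231/2064q + 29/688 → -⅔q² - 44/129q + 14/43
  leading term q²: subtract (56/129)·g_4 from -⅔q² - 44/129q + 14/43 → 0
The remainder is 0, so this S-polynomial contributes no new basis element.

S(g_2, g_4) = -22/43p²q + 21/43p² - 4/3pq² + 4/3pq + q² - ⅓q; remainder on division = 0.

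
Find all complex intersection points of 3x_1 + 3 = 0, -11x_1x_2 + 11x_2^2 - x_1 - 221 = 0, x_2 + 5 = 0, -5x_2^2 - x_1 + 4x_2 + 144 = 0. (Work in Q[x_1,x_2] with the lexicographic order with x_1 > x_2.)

{(-1, -5)}

Compute a lex Gröbner basis by Buchberger's algorithm.
f_1 = 3x_1 + 3, LT = x_1.
f_2 = -11x_1x_2 - x_1 + 11x_2^2 - 221, LT = x_1x_2.
f_3 = x_2 + 5, LT = x_2.
f_4 = -x_1 - 5x_2^2 + 4x_2 + 144, LT = x_1.

The S-polynomials (S(f_1,f_2), S(f_1,f_3), S(f_1,f_4), S(f_2,f_3), S(f_2,f_4), S(f_3,f_4)) all reduce to 0 modulo the current basis, so we have a Gröbner basis.
Inter-reduce: drop elements whose leading term is divisible by another's, tail-reduce, and make monic.
Reduced Gröbner basis: {x_1 + 1, x_2 + 5}.

The lex basis is triangular: the last element involves only x_2. Solving x_2 + 5 = 0 gives x_2 ∈ {-5}; substituting each value into the earlier elements determines the remaining variables.
  x_2 = -5: the earlier basis element becomes x_1 + 1 = 0, giving x_1 = -1 — point (-1, -5).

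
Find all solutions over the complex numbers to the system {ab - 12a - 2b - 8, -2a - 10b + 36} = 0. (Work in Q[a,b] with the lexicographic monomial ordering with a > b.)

Compute a lex Gröbner basis by Buchberger's algorithm.
f_1 = ab - 12a - 2b - 8, LT = ab.
f_2 = -2a - 10b + 36, LT = a.

S(f_1,f_2): lcm = ab. S = -12a - 5b^2 + 16b - 8.
  reduce S modulo (f_1, f_2):
  remainder -5b^2 + 76b - 224 ≠ 0; add h_3 = -5b^2 + 76b - 224 to the basis.

The other S-polynomials (S(f_1,h_3), S(f_2,h_3)) all reduce to 0 modulo the current basis, so we have a Gröbner basis.
Inter-reduce: drop elements whose leading term is divisible by another's, tail-reduce, and make monic.
Reduced Gröbner basis: {a + 5b - 18, b^2 - 76/5b + 224/5}.

From the last basis element, b^2 - 76/5b + 224/5 = 0, so b takes values in {4, 56/5}. Each choice, substituted upward through the basis, yields the corresponding point(s) of the solution set.
  b = 4: the earlier basis element becomes a + 2 = 0, giving a = -2 — point (-2, 4).
  b = 56/5: the earlier basis element becomes a + 38 = 0, giving a = -38 — point (-38, 56/5).

{(-2, 4), (-38, 56/5)}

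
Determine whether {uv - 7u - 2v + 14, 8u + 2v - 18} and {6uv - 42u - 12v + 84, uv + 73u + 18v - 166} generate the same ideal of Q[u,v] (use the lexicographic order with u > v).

Yes, the ideals are equal.

Equality of ideals is decidable: compute both reduced Gröbner bases (unique for the ordering) and check whether they agree.
Buchberger on the first generating set:
f_1 = uv - 7u - 2v + 14, LT = uv.
f_2 = 8u + 2v - 18, LT = u.

S(f_1,f_2): lcm = uv. S = -7u - 1/4v^2 + 1/4v + 14.
  leading term u: subtract (-7/8)·f_2 from -7u - 1/4v^2 + 1/4v + 14 → -1/4v^2 + 2v - 7/4
  leading term v^2: no divisor's leading term divides it; move -1/4v^2 to the remainder.
  leading term v: no divisor's leading term divides it; move 2v to the remainder.
  leading term 1: no divisor's leading term divides it; move -7/4 to the remainder.
  remainder -1/4v^2 + 2v - 7/4 ≠ 0; add g_3 = -1/4v^2 + 2v - 7/4 to the basis.

S(f_1,g_3): lcm = uv^2. S = uv - 7u - 2v^2 + 14v.
  leading term uv: subtract (1)·f_1 from uv - 7u - 2v^2 + 14v → -2v^2 + 16v - 14
  leading term v^2: subtract (8)·g_3 from -2v^2 + 16v - 14 → 0
  remainder 0.

S(f_2,g_3): leading monomials are coprime, so the S-polynomial reduces to 0 (Buchberger's first criterion).
Every S-polynomial of the final basis reduces to 0, so we have a Gröbner basis.
Inter-reduce: drop elements whose leading term is divisible by another's, tail-reduce, and make monic.
Reduced Gröbner basis: {u + 1/4v - 9/4, v^2 - 8v + 7}.

Buchberger on the second generating set:
h_1 = 6uv - 42u - 12v + 84, LT = uv.
h_2 = uv + 73u + 18v - 166, LT = uv.

S(h_1,h_2): lcm = uv. S = -80u - 20v + 180.
  leading term u: no divisor's leading term divides it; move -80u to the remainder.
  leading term v: no divisor's leading term divides it; move -20v to the remainder.
  leading term 1: no divisor's leading term divides it; move 180 to the remainder.
  remainder -80u - 20v + 180 ≠ 0; add k_3 = -80u - 20v + 180 to the basis.

S(h_1,k_3): lcm = uv. S = -7u - 1/4v^2 + 1/4v + 14.
  leading term u: subtract (7/80)·k_3 from -7u - 1/4v^2 + 1/4v + 14 → -1/4v^2 + 2v - 7/4
  leading term v^2: no divisor's leading term divides it; move -1/4v^2 to the remainder.
  leading term v: no divisor's leading term divides it; move 2v to the remainder.
  leading term 1: no divisor's leading term divides it; move -7/4 to the remainder.
  remainder -1/4v^2 + 2v - 7/4 ≠ 0; add k_4 = -1/4v^2 + 2v - 7/4 to the basis.

S(h_2,k_3): lcm = uv. S = 73u - 1/4v^2 + 81/4v - 166.
  leading term u: subtract (-73/80)·k_3 from 73u - 1/4v^2 + 81/4v - 166 → -1/4v^2 + 2v - 7/4
  leading term v^2: subtract (1)·k_4 from -1/4v^2 + 2v - 7/4 → 0
  remainder 0.

S(h_1,k_4): lcm = uv^2. S = uv - 7u - 2v^2 + 14v.
  leading term uv: subtract (1/6)·h_1 from uv - 7u - 2v^2 + 14v → -2v^2 + 16v - 14
  leading term v^2: subtract (8)·k_4 from -2v^2 + 16v - 14 → 0
  remainder 0.

S(h_2,k_4): lcm = uv^2. S = 81uv - 7u + 18v^2 - 166v.
  leading term uv: subtract (27/2)·h_1 from 81uv - 7u + 18v^2 - 166v → 560u + 18v^2 - 4v - 1134
  leading term u: subtract (-7)·k_3 from 560u + 18v^2 - 4v - 1134 → 18v^2 - 144v + 126
  leading term v^2: subtract (-72)·k_4 from 18v^2 - 144v + 126 → 0
  remainder 0.

S(k_3,k_4): leading monomials are coprime, so the S-polynomial reduces to 0 (Buchberger's first criterion).
Every S-polynomial of the final basis reduces to 0, so we have a Gröbner basis.
Inter-reduce: drop elements whose leading term is divisible by another's, tail-reduce, and make monic.
Reduced Gröbner basis: {u + 1/4v - 9/4, v^2 - 8v + 7}.

Same reduced basis, so the two generating sets span the same ideal.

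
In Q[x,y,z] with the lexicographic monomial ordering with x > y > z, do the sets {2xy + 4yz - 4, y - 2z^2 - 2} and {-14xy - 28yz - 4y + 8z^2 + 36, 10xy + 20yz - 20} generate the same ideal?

Yes, the ideals are equal.

For a fixed monomial order, each ideal has a unique reduced Gröbner basis; comparing bases decides equality.
Buchberger on the first generating set:
f_1 = 2xy + 4yz - 4, LT = xy.
f_2 = y - 2z^2 - 2, LT = y.

S(f_1,f_2): lcm = xy. S = 2xz^2 + 2x + 2yz - 2.
  leading term xz^2: no divisor's leading term divides it; move 2xz^2 to the remainder.
  leading term x: no divisor's leading term divides it; move 2x to the remainder.
  leading term yz: subtract (2z)·f_2 from 2yz - 2 → 4z^3 + 4z - 2
  leading term z^3: no divisor's leading term divides it; move 4z^3 to the remainder.
  leading term z: no divisor's leading term divides it; move 4z to the remainder.
  leading term 1: no divisor's leading term divides it; move -2 to the remainder.
  remainder 2xz^2 + 2x + 4z^3 + 4z - 2 ≠ 0; add g_3 = 2xz^2 + 2x + 4z^3 + 4z - 2 to the basis.

S(f_1,g_3): lcm = xyz^2. S = -xy - 2yz + y - 2z^2.
  leading term xy: subtract (-1/2)·f_1 from -xy - 2yz + y - 2z^2 → y - 2z^2 - 2
  leading term y: subtract (1)·f_2 from y - 2z^2 - 2 → 0
  remainder 0.

S(f_2,g_3): leading monomials are coprime, so the S-polynomial reduces to 0 (Buchberger's first criterion).
Every S-polynomial of the final basis reduces to 0, so we have a Gröbner basis.
Inter-reduce: drop elements whose leading term is divisible by another's, tail-reduce, and make monic.
Reduced Gröbner basis: {xz^2 + x + 2z^3 + 2z - 1, y - 2z^2 - 2}.

Buchberger on the second generating set:
h_1 = -14xy - 28yz - 4y + 8z^2 + 36, LT = xy.
h_2 = 10xy + 20yz - 20, LT = xy.

S(h_1,h_2): lcm = xy. S = 2/7y - 4/7z^2 - 4/7.
  leading term y: no divisor's leading term divides it; move 2/7y to the remainder.
  leading term z^2: no divisor's leading term divides it; move -4/7z^2 to the remainder.
  leading term 1: no divisor's leading term divides it; move -4/7 to the remainder.
  remainder 2/7y - 4/7z^2 - 4/7 ≠ 0; add k_3 = 2/7y - 4/7z^2 - 4/7 to the basis.

S(h_1,k_3): lcm = xy. S = 2xz^2 + 2x + 2yz + 2/7y - 4/7z^2 - 18/7.
  leading term xz^2: no divisor's leading term divides it; move 2xz^2 to the remainder.
  leading term x: no divisor's leading term divides it; move 2x to the remainder.
  leading term yz: subtract (7z)·k_3 from 2yz + 2/7y - 4/7z^2 - 18/7 → 2/7y + 4z^3 - 4/7z^2 + 4z - 18/7
  leading term y: subtract (1)·k_3 from 2/7y + 4z^3 - 4/7z^2 + 4z - 18/7 → 4z^3 + 4z - 2
  leading term z^3: no divisor's leading term divides it; move 4z^3 to the remainder.
  leading term z: no divisor's leading term divides it; move 4z to the remainder.
  leading term 1: no divisor's leading term divides it; move -2 to the remainder.
  remainder 2xz^2 + 2x + 4z^3 + 4z - 2 ≠ 0; add k_4 = 2xz^2 + 2x + 4z^3 + 4z - 2 to the basis.

S(h_2,k_3): lcm = xy. S = 2xz^2 + 2x + 2yz - 2.
  leading term xz^2: subtract (1)·k_4 from 2xz^2 + 2x + 2yz - 2 → 2yz - 4z^3 - 4z
  leading term yz: subtract (7z)·k_3 from 2yz - 4z^3 - 4z → 0
  remainder 0.

S(h_1,k_4): lcm = xyz^2. S = -xy + 2/7yz^2 - 2yz + y - 4/7z^4 - 18/7z^2.
  leading term xy: subtract (1/14)·h_1 from -xy + 2/7yz^2 - 2yz + y - 4/7z^4 - 18/7z^2 → 2/7yz^2 + 9/7y - 4/7z^4 - 22/7z^2 - 18/7
  leading term yz^2: subtract (z^2)·k_3 from 2/7yz^2 + 9/7y - 4/7z^4 - 22/7z^2 - 18/7 → 9/7y - 18/7z^2 - 18/7
  leading term y: subtract (9/2)·k_3 from 9/7y - 18/7z^2 - 18/7 → 0
  remainder 0.

S(h_2,k_4): lcm = xyz^2. S = -xy - 2yz + y - 2z^2.
  leading term xy: subtract (1/14)·h_1 from -xy - 2yz + y - 2z^2 → 9/7y - 18/7z^2 - 18/7
  leading term y: subtract (9/2)·k_3 from 9/7y - 18/7z^2 - 18/7 → 0
  remainder 0.

S(k_3,k_4): leading monomials are coprime, so the S-polynomial reduces to 0 (Buchberger's first criterion).
Every S-polynomial of the final basis reduces to 0, so we have a Gröbner basis.
Inter-reduce: drop elements whose leading term is divisible by another's, tail-reduce, and make monic.
Reduced Gröbner basis: {xz^2 + x + 2z^3 + 2z - 1, y - 2z^2 - 2}.

These coincide, so the ideals are equal.
The same test decides containment: I ⊆ J iff every generator of I reduces to 0 modulo a Gröbner basis of J.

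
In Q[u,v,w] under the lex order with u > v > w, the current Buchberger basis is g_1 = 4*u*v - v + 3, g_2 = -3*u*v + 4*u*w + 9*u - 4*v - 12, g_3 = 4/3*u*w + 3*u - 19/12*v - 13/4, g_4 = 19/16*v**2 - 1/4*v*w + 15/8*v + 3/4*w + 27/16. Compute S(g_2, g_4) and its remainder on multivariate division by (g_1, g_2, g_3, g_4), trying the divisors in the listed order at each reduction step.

S(g_2, g_4) = -64/57*u*v*w - 87/19*u*v - 12/19*u*w - 27/19*u + 4/3*v**2 + 4*v; remainder on division = 0.

lcm(LM(g_2), LM(g_4)) = u*v**2.
S = (lcm/LT(g_2))·g_2 − (lcm/LT(g_4))·g_4 = -64/57*u*v*w - 87/19*u*v - 12/19*u*w - 27/19*u + 4/3*v**2 + 4*v.
Reduce S modulo (g_1, g_2, g_3, g_4) in that order:
  leading term u*v*w: subtract (-16/57*w)·g_1 from -64/57*u*v*w - 87/19*u*v - 12/19*u*w - 27/19*u + 4/3*v**2 + 4*v → -87/19*u*v - 12/19*u*w - 27/19*u + 4/3*v**2 - 16/57*v*w + 4*v + 16/19*w
  leading term u*v: subtract (-87/76)·g_1 from -87/19*u*v - 12/19*u*w - 27/19*u + 4/3*v**2 - 16/57*v*w + 4*v + 16/19*w → -12/19*u*w - 27/19*u + 4/3*v**2 - 16/57*v*w + 217/76*v + 16/19*w + 261/76
  leading term u*w: subtract (-9/19)·g_3 from -12/19*u*w - 27/19*u + 4/3*v**2 - 16/57*v*w + 217/76*v + 16/19*w + 261/76 → 4/3*v**2 - 16/57*v*w + 40/19*v + 16/19*w + 36/19
  leading term v**2: subtract (64/57)·g_4 from 4/3*v**2 - 16/57*v*w + 40/19*v + 16/19*w + 36/19 → 0
The remainder is 0, so this S-polynomial contributes no new basis element.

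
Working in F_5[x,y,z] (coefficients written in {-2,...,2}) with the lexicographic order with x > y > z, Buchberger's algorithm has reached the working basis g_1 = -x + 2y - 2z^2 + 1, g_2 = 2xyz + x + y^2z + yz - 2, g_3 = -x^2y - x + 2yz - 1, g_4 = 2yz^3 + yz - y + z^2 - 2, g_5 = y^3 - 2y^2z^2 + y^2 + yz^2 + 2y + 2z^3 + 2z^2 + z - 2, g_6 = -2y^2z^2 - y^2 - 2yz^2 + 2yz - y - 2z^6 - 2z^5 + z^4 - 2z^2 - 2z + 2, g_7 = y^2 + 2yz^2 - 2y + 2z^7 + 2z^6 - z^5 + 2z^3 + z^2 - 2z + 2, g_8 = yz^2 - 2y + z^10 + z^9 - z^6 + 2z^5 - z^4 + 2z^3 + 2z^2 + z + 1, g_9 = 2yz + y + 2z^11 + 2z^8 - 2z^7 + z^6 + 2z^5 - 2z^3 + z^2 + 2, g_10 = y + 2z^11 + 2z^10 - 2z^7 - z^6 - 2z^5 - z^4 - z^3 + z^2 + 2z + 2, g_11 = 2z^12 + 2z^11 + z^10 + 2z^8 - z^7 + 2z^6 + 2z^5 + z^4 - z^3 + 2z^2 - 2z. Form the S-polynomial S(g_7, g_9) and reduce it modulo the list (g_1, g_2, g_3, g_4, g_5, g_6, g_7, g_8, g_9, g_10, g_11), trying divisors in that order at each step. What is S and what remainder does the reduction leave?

lcm(LM(g_7), LM(g_9)) = y^2z.
S = (lcm/LT(g_7))·g_7 − (lcm/LT(g_9))·g_9 = 2y^2 - yz^11 - yz^8 + yz^7 + 2yz^6 - yz^5 - 2yz^3 + 2yz^2 - 2yz - y + 2z^8 + 2z^7 - z^6 + 2z^4 + z^3 - 2z^2 + 2z.
Reduce S modulo (g_1, g_2, g_3, g_4, g_5, g_6, g_7, g_8, g_9, g_10, g_11) in that order:
  leading term y^2: subtract (2)·g_7 from 2y^2 - yz^11 - yz^8 + yz^7 + 2yz^6 - yz^5 - 2yz^3 + 2yz^2 - 2yz - y + 2z^8 + 2z^7 - z^6 + 2z^4 + z^3 - 2z^2 + 2z → -yz^11 - yz^8 + yz^7 + 2yz^6 - yz^5 - 2yz^3 - 2yz^2 - 2yz - 2y + 2z^8 - 2z^7 + 2z^5 + 2z^4 + 2z^3 + z^2 + z + 1
  leading term yz^11: subtract (2z^8)·g_4 from -yz^11 - yz^8 + yz^7 + 2yz^6 - yz^5 - 2yz^3 - 2yz^2 - 2yz - 2y + 2z^8 - 2z^7 + 2z^5 + 2z^4 + 2z^3 + z^2 + z + 1 → -2yz^9 + yz^8 + yz^7 + 2yz^6 - yz^5 - 2yz^3 - 2yz^2 - 2yz - 2y - 2z^10 + z^8 - 2z^7 + 2z^5 + 2z^4 + 2z^3 + z^2 + z + 1
  leading term yz^9: subtract (-z^6)·g_4 from -2yz^9 + yz^8 + yz^7 + 2yz^6 - yz^5 - 2yz^3 - 2yz^2 - 2yz - 2y - 2z^10 + z^8 - 2z^7 + 2z^5 + 2z^4 + 2z^3 + z^2 + z + 1 → yz^8 + 2yz^7 + yz^6 - yz^5 - 2yz^3 - 2yz^2 - 2yz - 2y - 2z^10 + 2z^8 - 2z^7 - 2z^6 + 2z^5 + 2z^4 + 2z^3 + z^2 + z + 1
  leading term yz^8: subtract (-2z^5)·g_4 from yz^8 + 2yz^7 + yz^6 - yz^5 - 2yz^3 - 2yz^2 - 2yz - 2y - 2z^10 + 2z^8 - 2z^7 - 2z^6 + 2z^5 + 2z^4 + 2z^3 + z^2 + z + 1 → 2yz^7 - 2yz^6 + 2yz^5 - 2yz^3 - 2yz^2 - 2yz - 2y - 2z^10 + 2z^8 - 2z^6 - 2z^5 + 2z^4 + 2z^3 + z^2 + z + 1
  leading term yz^7: subtract (z^4)·g_4 from 2yz^7 - 2yz^6 + 2yz^5 - 2yz^3 - 2yz^2 - 2yz - 2y - 2z^10 + 2z^8 - 2z^6 - 2z^5 + 2z^4 + 2z^3 + z^2 + z + 1 → -2yz^6 + yz^5 + yz^4 - 2yz^3 - 2yz^2 - 2yz - 2y - 2z^10 + 2z^8 + 2z^6 - 2z^5 - z^4 + 2z^3 + z^2 + z + 1
  leading term yz^6: subtract (-z^3)·g_4 from -2yz^6 + yz^5 + yz^4 - 2yz^3 - 2yz^2 - 2yz - 2y - 2z^10 + 2z^8 + 2z^6 - 2z^5 - z^4 + 2z^3 + z^2 + z + 1 → yz^5 + 2yz^4 + 2yz^3 - 2yz^2 - 2yz - 2y - 2z^10 + 2z^8 + 2z^6 - z^5 - z^4 + z^2 + z + 1
  leading term yz^5: subtract (-2z^2)·g_4 from yz^5 + 2yz^4 + 2yz^3 - 2yz^2 - 2yz - 2y - 2z^10 + 2z^8 + 2z^6 - z^5 - z^4 + z^2 + z + 1 → 2yz^4 - yz^3 + yz^2 - 2yz - 2y - 2z^10 + 2z^8 + 2z^6 - z^5 + z^4 + 2z^2 + z + 1
  leading term yz^4: subtract (z)·g_4 from 2yz^4 - yz^3 + yz^2 - 2yz - 2y - 2z^10 + 2z^8 + 2z^6 - z^5 + z^4 + 2z^2 + z + 1 → -yz^3 - yz - 2y - 2z^10 + 2z^8 + 2z^6 - z^5 + z^4 - z^3 + 2z^2 - 2z + 1
  leading term yz^3: subtract (2)·g_4 from -yz^3 - yz - 2y - 2z^10 + 2z^8 + 2z^6 - z^5 + z^4 - z^3 + 2z^2 - 2z + 1 → 2yz - 2z^10 + 2z^8 + 2z^6 - z^5 + z^4 - z^3 - 2z
  leading term yz: subtract (1)·g_9 from 2yz - 2z^10 + 2z^8 + 2z^6 - z^5 + z^4 - z^3 - 2z → -y - 2z^11 - 2z^10 + 2z^7 + z^6 + 2z^5 + z^4 + z^3 - z^2 - 2z - 2
  leading term y: subtract (-1)·g_10 from -y - 2z^11 - 2z^10 + 2z^7 + z^6 + 2z^5 + z^4 + z^3 - z^2 - 2z - 2 → 0
The remainder is 0, so this S-polynomial contributes no new basis element.

S(g_7, g_9) = 2y^2 - yz^11 - yz^8 + yz^7 + 2yz^6 - yz^5 - 2yz^3 + 2yz^2 - 2yz - y + 2z^8 + 2z^7 - z^6 + 2z^4 + z^3 - 2z^2 + 2z; remainder on division = 0.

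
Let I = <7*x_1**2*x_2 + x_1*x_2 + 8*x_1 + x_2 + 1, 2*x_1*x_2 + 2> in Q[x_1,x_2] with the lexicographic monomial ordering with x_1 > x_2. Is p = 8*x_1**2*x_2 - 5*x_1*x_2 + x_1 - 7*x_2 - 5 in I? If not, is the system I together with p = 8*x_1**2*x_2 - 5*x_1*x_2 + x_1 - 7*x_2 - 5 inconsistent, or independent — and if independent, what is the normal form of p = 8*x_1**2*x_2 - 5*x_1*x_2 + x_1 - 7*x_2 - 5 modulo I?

8*x_1**2*x_2 - 5*x_1*x_2 + x_1 - 7*x_2 - 5 lies in I (it reduces to 0).

First compute the reduced Gröbner basis of I by Buchberger's algorithm.
f_1 = 7*x_1**2*x_2 + x_1*x_2 + 8*x_1 + x_2 + 1, LT = x_1**2*x_2.
f_2 = 2*x_1*x_2 + 2, LT = x_1*x_2.

S(f_1,f_2): lcm = x_1**2*x_2. S = 1/7*x_1*x_2 + 1/7*x_1 + 1/7*x_2 + 1/7.
  reduce S modulo (f_1, f_2):
  remainder 1/7*x_1 + 1/7*x_2 ≠ 0; add h_3 = 1/7*x_1 + 1/7*x_2 to the basis.

S(f_2,h_3): lcm = x_1*x_2. S = -x_2**2 + 1.
  reduce S modulo (f_1, f_2, h_3):
  remainder -x_2**2 + 1 ≠ 0; add h_4 = -x_2**2 + 1 to the basis.

The other S-polynomials (S(f_1,h_3), S(f_1,h_4), S(f_2,h_4), S(h_3,h_4)) all reduce to 0 modulo the current basis, so we have a Gröbner basis.
Inter-reduce: drop elements whose leading term is divisible by another's, tail-reduce, and make monic.
Reduced Gröbner basis: {x_1 + x_2, x_2**2 - 1}.
Label its elements g_1 = x_1 + x_2, g_2 = x_2**2 - 1.

Reduce p = 8*x_1**2*x_2 - 5*x_1*x_2 + x_1 - 7*x_2 - 5 modulo G:
  leading term x_1**2*x_2: subtract (8*x_1*x_2)·g_1 from 8*x_1**2*x_2 - 5*x_1*x_2 + x_1 - 7*x_2 - 5 → -8*x_1*x_2**2 - 5*x_1*x_2 + x_1 - 7*x_2 - 5
  leading term x_1*x_2**2: subtract (-8*x_2**2)·g_1 from -8*x_1*x_2**2 - 5*x_1*x_2 + x_1 - 7*x_2 - 5 → -5*x_1*x_2 + x_1 + 8*x_2**3 - 7*x_2 - 5
  leading term x_1*x_2: subtract (-5*x_2)·g_1 from -5*x_1*x_2 + x_1 + 8*x_2**3 - 7*x_2 - 5 → x_1 + 8*x_2**3 + 5*x_2**2 - 7*x_2 - 5
  leading term x_1: subtract (1)·g_1 from x_1 + 8*x_2**3 + 5*x_2**2 - 7*x_2 - 5 → 8*x_2**3 + 5*x_2**2 - 8*x_2 - 5
  leading term x_2**3: subtract (8*x_2)·g_2 from 8*x_2**3 + 5*x_2**2 - 8*x_2 - 5 → 5*x_2**2 - 5
  leading term x_2**2: subtract (5)·g_2 from 5*x_2**2 - 5 → 0
  normal form = 0.
Since the normal form is 0, p ∈ I.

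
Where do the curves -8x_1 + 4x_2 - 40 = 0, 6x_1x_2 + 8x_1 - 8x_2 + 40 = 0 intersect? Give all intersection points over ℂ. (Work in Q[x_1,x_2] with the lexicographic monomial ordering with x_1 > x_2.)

Compute a lex Gröbner basis by Buchberger's algorithm.
f_1 = -8x_1 + 4x_2 - 40, LT = x_1.
f_2 = 6x_1x_2 + 8x_1 - 8x_2 + 40, LT = x_1x_2.

S(f_1,f_2): lcm = x_1x_2. S = -4/3x_1 - 1/2x_2^2 + 19/3x_2 - 20/3.
  leading term x_1: subtract (1/6)·f_1 from -4/3x_1 - 1/2x_2^2 + 19/3x_2 - 20/3 → -1/2x_2^2 + 17/3x_2
  leading term x_2^2: no divisor's leading term divides it; move -1/2x_2^2 to the remainder.
  leading term x_2: no divisor's leading term divides it; move 17/3x_2 to the remainder.
  remainder -1/2x_2^2 + 17/3x_2 ≠ 0; add h_3 = -1/2x_2^2 + 17/3x_2 to the basis.

S(f_1,h_3): leading monomials are coprime, so the S-polynomial reduces to 0 (Buchberger's first criterion).
S(f_2,h_3): lcm = x_1x_2^2. S = 38/3x_1x_2 - 4/3x_2^2 + 20/3x_2.
  leading term x_1x_2: subtract (-19/12x_2)·f_1 from 38/3x_1x_2 - 4/3x_2^2 + 20/3x_2 → 5x_2^2 - 170/3x_2
  leading term x_2^2: subtract (-10)·h_3 from 5x_2^2 - 170/3x_2 → 0
  remainder 0.

Every S-polynomial of the final basis reduces to 0, so we have a Gröbner basis.
Inter-reduce: drop elements whose leading term is divisible by another's, tail-reduce, and make monic.
Reduced Gröbner basis: {x_1 - 1/2x_2 + 5, x_2^2 - 34/3x_2}.

The lex basis is triangular: the last element involves only x_2. Solving x_2^2 - 34/3x_2 = 0 gives x_2 ∈ {0, 34/3}; substituting each value into the earlier elements determines the remaining variables.
  x_2 = 0: the earlier basis element becomes x_1 + 5 = 0, giving x_1 = -5 — point (-5, 0).
  x_2 = 34/3: the earlier basis element becomes x_1 - 2/3 = 0, giving x_1 = 2/3 — point (2/3, 34/3).
Substituting each solution back into the original system confirms all equations vanish.

{(-5, 0), (2/3, 34/3)}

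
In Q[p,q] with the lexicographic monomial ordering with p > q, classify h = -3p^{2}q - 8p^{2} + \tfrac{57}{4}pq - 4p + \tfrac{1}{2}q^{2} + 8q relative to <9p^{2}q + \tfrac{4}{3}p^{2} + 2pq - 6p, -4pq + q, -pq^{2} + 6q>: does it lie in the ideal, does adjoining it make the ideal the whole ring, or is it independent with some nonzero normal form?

First compute the reduced Gröbner basis of I by Buchberger's algorithm.
f_1 = 9p^{2}q + \tfrac{4}{3}p^{2} + 2pq - 6p, LT = p^{2}q.
f_2 = -4pq + q, LT = pq.
f_3 = -pq^{2} + 6q, LT = pq^{2}.

S(f_1,f_2): lcm = p^{2}q. S = \tfrac{4}{27}p^{2} + \tfrac{17}{36}pq - \tfrac{2}{3}p.
  leading term p^{2}: no divisor's leading term divides it; move \tfrac{4}{27}p^{2} to the remainder.
  leading term pq: subtract (-\tfrac{17}{144})·f_2 from \tfrac{17}{36}pq - \tfrac{2}{3}p → -\tfrac{2}{3}p + \tfrac{17}{144}q
  leading term p: no divisor's leading term divides it; move -\tfrac{2}{3}p to the remainder.
  leading term q: no divisor's leading term divides it; move \tfrac{17}{144}q to the remainder.
  remainder \tfrac{4}{27}p^{2} - \tfrac{2}{3}p + \tfrac{17}{144}q ≠ 0; add k_4 = \tfrac{4}{27}p^{2} - \tfrac{2}{3}p + \tfrac{17}{144}q to the basis.

S(f_1,f_3): lcm = p^{2}q^{2}. S = \tfrac{4}{27}p^{2}q + \tfrac{2}{9}pq^{2} + \tfrac{16}{3}pq.
  leading term p^{2}q: subtract (\tfrac{4}{243})·f_1 from \tfrac{4}{27}p^{2}q + \tfrac{2}{9}pq^{2} + \tfrac{16}{3}pq → -\tfrac{16}{729}p^{2} + \tfrac{2}{9}pq^{2} + \tfrac{1288}{243}pq + \tfrac{8}{81}p
  leading term p^{2}: subtract (-\tfrac{4}{27})·k_4 from -\tfrac{16}{729}p^{2} + \tfrac{2}{9}pq^{2} + \tfrac{1288}{243}pq + \tfrac{8}{81}p → \tfrac{2}{9}pq^{2} + \tfrac{1288}{243}pq + \tfrac{17}{972}q
  leading term pq^{2}: subtract (-\tfrac{1}{18}q)·f_2 from \tfrac{2}{9}pq^{2} + \tfrac{1288}{243}pq + \tfrac{17}{972}q → \tfrac{1288}{243}pq + \tfrac{1}{18}q^{2} + \tfrac{17}{972}q
  leading term pq: subtract (-\tfrac{322}{243})·f_2 from \tfrac{1288}{243}pq + \tfrac{1}{18}q^{2} + \tfrac{17}{972}q → \tfrac{1}{18}q^{2} + \tfrac{145}{108}q
  leading term q^{2}: no divisor's leading term divides it; move \tfrac{1}{18}q^{2} to the remainder.
  leading term q: no divisor's leading term divides it; move \tfrac{145}{108}q to the remainder.
  remainder \tfrac{1}{18}q^{2} + \tfrac{145}{108}q ≠ 0; add k_5 = \tfrac{1}{18}q^{2} + \tfrac{145}{108}q to the basis.

S(f_2,f_3): lcm = pq^{2}. S = -\tfrac{1}{4}q^{2} + 6q.
  leading term q^{2}: subtract (-\tfrac{9}{2})·k_5 from -\tfrac{1}{4}q^{2} + 6q → \tfrac{289}{24}q
  leading term q: no divisor's leading term divides it; move \tfrac{289}{24}q to the remainder.
  remainder \tfrac{289}{24}q ≠ 0; add k_6 = \tfrac{289}{24}q to the basis.

The other S-polynomials (S(f_1,k_4), S(f_2,k_4), S(f_3,k_4), S(f_1,k_5), S(f_2,k_5), S(f_3,k_5), S(k_4,k_5), S(f_1,k_6), S(f_2,k_6), S(f_3,k_6), S(k_4,k_6), S(k_5,k_6)) all reduce to 0 modulo the current basis, so we have a Gröbner basis.
Inter-reduce: drop elements whose leading term is divisible by another's, tail-reduce, and make monic.
Reduced Gröbner basis: {p^{2} - \tfrac{9}{2}p, q}.
Label its elements g_1 = p^{2} - \tfrac{9}{2}p, g_2 = q.

Reduce h = -3p^{2}q - 8p^{2} + \tfrac{57}{4}pq - 4p + \tfrac{1}{2}q^{2} + 8q modulo G:
  leading term p^{2}q: subtract (-3q)·g_1 from -3p^{2}q - 8p^{2} + \tfrac{57}{4}pq - 4p + \tfrac{1}{2}q^{2} + 8q → -8p^{2} + \tfrac{3}{4}pq - 4p + \tfrac{1}{2}q^{2} + 8q
  leading term p^{2}: subtract (-8)·g_1 from -8p^{2} + \tfrac{3}{4}pq - 4p + \tfrac{1}{2}q^{2} + 8q → \tfrac{3}{4}pq - 40p + \tfrac{1}{2}q^{2} + 8q
  leading term pq: subtract (\tfrac{3}{4}p)·g_2 from \tfrac{3}{4}pq - 40p + \tfrac{1}{2}q^{2} + 8q → -40p + \tfrac{1}{2}q^{2} + 8q
  leading term p: no divisor's leading term divides it; move -40p to the remainder.
  leading term q^{2}: subtract (\tfrac{1}{2}q)·g_2 from \tfrac{1}{2}q^{2} + 8q → 8q
  leading term q: subtract (8)·g_2 from 8q → 0
  normal form = -40p.
The normal form is nonzero, so h ∉ I. Since h minus its normal form lies in I, I + (h) = I + (r) where r = -40p; decide whether this ideal is the whole ring.
Run Buchberger on G together with r (pairs among the g_i already reduce to 0 since G is a Gröbner basis):
g_1 = p^{2} - \tfrac{9}{2}p, LT = p^{2}.
g_2 = q, LT = q.
r = -40p, LT = p.

The S-polynomials (S(g_1,g_2), S(g_1,r), S(g_2,r)) all reduce to 0 modulo the current basis, so we have a Gröbner basis.
Inter-reduce: drop elements whose leading term is divisible by another's, tail-reduce, and make monic.
Reduced Gröbner basis: {p, q}.
The reduced Gröbner basis of I + (h) is {p, q} ≠ {1}, a proper ideal, so the enlarged system stays consistent: h is independent of I, with normal form -40p.

-3p^{2}q - 8p^{2} + \tfrac{57}{4}pq - 4p + \tfrac{1}{2}q^{2} + 8q is independent of I; its normal form modulo I is -40p.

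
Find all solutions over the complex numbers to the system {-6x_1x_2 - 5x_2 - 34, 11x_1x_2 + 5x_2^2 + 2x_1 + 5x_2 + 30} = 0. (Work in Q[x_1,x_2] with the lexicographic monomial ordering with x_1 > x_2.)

Compute a lex Gröbner basis by Buchberger's algorithm.
f_1 = -6x_1x_2 - 5x_2 - 34, LT = x_1x_2.
f_2 = 11x_1x_2 + 2x_1 + 5x_2^2 + 5x_2 + 30, LT = x_1x_2.

S(f_1,f_2): lcm = x_1x_2. S = -2/11x_1 - 5/11x_2^2 + 25/66x_2 + 97/33.
  leading term x_1: no divisor's leading term divides it; move -2/11x_1 to the remainder.
  leading term x_2^2: no divisor's leading term divides it; move -5/11x_2^2 to the remainder.
  leading term x_2: no divisor's leading term divides it; move 25/66x_2 to the remainder.
  leading term 1: no divisor's leading term divides it; move 97/33 to the remainder.
  remainder -2/11x_1 - 5/11x_2^2 + 25/66x_2 + 97/33 ≠ 0; add h_3 = -2/11x_1 - 5/11x_2^2 + 25/66x_2 + 97/33 to the basis.

S(f_1,h_3): lcm = x_1x_2. S = -5/2x_2^3 + 25/12x_2^2 + 17x_2 + 17/3.
  leading term x_2^3: no divisor's leading term divides it; move -5/2x_2^3 to the remainder.
  leading term x_2^2: no divisor's leading term divides it; move 25/12x_2^2 to the remainder.
  leading term x_2: no divisor's leading term divides it; move 17x_2 to the remainder.
  leading term 1: no divisor's leading term divides it; move 17/3 to the remainder.
  remainder -5/2x_2^3 + 25/12x_2^2 + 17x_2 + 17/3 ≠ 0; add h_4 = -5/2x_2^3 + 25/12x_2^2 + 17x_2 + 17/3 to the basis.

The other S-polynomials (S(f_2,h_3), S(f_1,h_4), S(f_2,h_4), S(h_3,h_4)) all reduce to 0 modulo the current basis, so we have a Gröbner basis.
Inter-reduce: drop elements whose leading term is divisible by another's, tail-reduce, and make monic.
Reduced Gröbner basis: {x_1 + 5/2x_2^2 - 25/12x_2 - 97/6, x_2^3 - 5/6x_2^2 - 34/5x_2 - 34/15}.

Elimination: the polynomial x_2^3 - 5/6x_2^2 - 34/5x_2 - 34/15 lies in the elimination ideal for x_2, so x_2 ∈ {-2, 17/12 - sqrt(11305)/60, 17/12 + sqrt(11305)/60}. For each such x_2, the remaining basis elements (now univariate) give the rest of the solution.
  x_2 = -2: the earlier basis element becomes x_1 - 2 = 0, giving x_1 = 2 — point (2, -2).
  x_2 = 17/12 - sqrt(11305)/60: the earlier basis element becomes x_1 - sqrt(11305)/12 - 25/4 = 0, giving x_1 = 25/4 + sqrt(11305)/12 — point (25/4 + sqrt(11305)/12, 17/12 - sqrt(11305)/60).
  x_2 = 17/12 + sqrt(11305)/60: the earlier basis element becomes x_1 - 25/4 + sqrt(11305)/12 = 0, giving x_1 = 25/4 - sqrt(11305)/12 — point (25/4 - sqrt(11305)/12, 17/12 + sqrt(11305)/60).

{(2, -2), (25/4 + sqrt(11305)/12, 17/12 - sqrt(11305)/60), (25/4 - sqrt(11305)/12, 17/12 + sqrt(11305)/60)}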